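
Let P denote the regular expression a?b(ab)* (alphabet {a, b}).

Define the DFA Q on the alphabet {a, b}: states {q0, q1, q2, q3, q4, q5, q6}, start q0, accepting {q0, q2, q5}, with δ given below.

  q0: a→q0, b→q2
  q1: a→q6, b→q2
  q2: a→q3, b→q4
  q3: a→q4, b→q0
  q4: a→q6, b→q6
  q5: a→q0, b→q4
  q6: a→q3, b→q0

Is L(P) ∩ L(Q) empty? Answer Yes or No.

The string b is accepted by both P and Q.
Hence L(P) ∩ L(Q) ≠ ∅.

No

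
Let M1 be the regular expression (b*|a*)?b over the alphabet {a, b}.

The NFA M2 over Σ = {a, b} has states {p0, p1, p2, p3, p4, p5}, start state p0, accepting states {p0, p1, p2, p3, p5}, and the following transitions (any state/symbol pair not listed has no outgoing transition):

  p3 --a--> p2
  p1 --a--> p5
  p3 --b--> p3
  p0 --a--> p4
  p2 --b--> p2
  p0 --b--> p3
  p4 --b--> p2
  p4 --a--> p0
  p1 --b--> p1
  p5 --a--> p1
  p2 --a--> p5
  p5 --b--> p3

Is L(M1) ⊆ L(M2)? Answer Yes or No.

Yes

Converting the expression M1 to a DFA (subset construction, then merging equivalent states) gives the minimal DFA with states {r0, r1, r2, r3, r4}, start state r0, accepting states {r2, r3} and transitions r0: a→r1, b→r2; r1: a→r1, b→r3; r2: a→r4, b→r2; r3: a→r4, b→r4; r4: a→r4, b→r4.
Exploring the product automaton M1 × M2 from the start pair (r0, p0), following both machines on each input symbol, reaches 10 state pairs: (r0, p0), (r1, p4), (r2, p3), (r1, p0), (r3, p2), (r4, p2), (r3, p3), (r4, p5), (r4, p3), (r4, p1).
M1 accepts in {r2, r3} and M2 accepts in {p0, p1, p2, p3, p5}. The reachable pairs whose M1-component is accepting are (r2, p3), (r3, p2), (r3, p3); in each of them the M2-component is accepting too, so the product for L(M1) \ L(M2) (M1-component accepting, M2-component rejecting) has no reachable accepting pair and the difference is empty.
Hence every string in L(M1) is also in L(M2).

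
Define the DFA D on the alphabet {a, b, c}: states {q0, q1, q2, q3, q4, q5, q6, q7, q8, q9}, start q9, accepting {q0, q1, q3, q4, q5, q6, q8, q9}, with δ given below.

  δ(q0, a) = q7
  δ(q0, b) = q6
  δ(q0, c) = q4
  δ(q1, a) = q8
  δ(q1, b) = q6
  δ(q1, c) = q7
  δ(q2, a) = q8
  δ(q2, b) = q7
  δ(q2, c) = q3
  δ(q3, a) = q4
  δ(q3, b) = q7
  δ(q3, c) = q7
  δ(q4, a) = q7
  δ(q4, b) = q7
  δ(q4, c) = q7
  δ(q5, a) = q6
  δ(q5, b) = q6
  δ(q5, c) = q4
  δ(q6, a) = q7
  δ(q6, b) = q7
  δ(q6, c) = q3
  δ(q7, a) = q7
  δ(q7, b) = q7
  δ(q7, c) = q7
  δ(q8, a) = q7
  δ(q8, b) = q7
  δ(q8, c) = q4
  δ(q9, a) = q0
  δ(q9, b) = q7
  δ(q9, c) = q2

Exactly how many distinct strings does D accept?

The useful subgraph on states {q0, q2, q3, q4, q6, q8, q9} is acyclic, so L(D) is finite; the longest accepting path visits 5 useful states, giving maximum string length 4.
Counting accepting paths from q9 by length: 1 of length 0, 1 of length 1, 4 of length 2, 3 of length 3, 1 of length 4. Total 10.

10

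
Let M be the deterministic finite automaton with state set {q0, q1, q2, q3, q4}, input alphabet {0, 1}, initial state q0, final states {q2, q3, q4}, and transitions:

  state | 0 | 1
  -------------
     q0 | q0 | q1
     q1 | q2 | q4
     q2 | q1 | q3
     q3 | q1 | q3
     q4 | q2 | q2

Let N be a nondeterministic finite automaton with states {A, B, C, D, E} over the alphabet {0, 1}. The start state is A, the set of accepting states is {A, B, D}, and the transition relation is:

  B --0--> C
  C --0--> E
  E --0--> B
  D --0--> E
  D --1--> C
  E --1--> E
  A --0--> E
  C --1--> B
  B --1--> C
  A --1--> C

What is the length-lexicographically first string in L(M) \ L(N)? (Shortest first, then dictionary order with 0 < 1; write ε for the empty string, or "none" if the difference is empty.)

10

The string 10 is accepted by M but not by N.
No shorter string lies in the difference, and 10 is the lexicographically first length-2 string in L(M) \ L(N).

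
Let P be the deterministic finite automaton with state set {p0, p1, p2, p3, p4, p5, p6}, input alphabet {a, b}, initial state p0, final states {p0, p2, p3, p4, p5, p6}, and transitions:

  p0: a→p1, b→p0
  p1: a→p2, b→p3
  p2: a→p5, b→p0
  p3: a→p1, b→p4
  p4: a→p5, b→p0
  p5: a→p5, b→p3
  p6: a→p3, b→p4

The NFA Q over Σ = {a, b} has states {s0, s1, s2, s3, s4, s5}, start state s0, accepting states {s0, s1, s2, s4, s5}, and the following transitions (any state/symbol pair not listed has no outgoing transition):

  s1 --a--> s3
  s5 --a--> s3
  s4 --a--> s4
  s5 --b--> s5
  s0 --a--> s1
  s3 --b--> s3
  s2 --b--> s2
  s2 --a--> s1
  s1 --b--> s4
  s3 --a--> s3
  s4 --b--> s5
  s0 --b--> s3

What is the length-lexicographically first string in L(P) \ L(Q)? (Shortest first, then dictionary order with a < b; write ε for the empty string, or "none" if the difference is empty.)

The string b is accepted by P but not by Q.
No shorter string lies in the difference, and b is the lexicographically first length-1 string in L(P) \ L(Q).

b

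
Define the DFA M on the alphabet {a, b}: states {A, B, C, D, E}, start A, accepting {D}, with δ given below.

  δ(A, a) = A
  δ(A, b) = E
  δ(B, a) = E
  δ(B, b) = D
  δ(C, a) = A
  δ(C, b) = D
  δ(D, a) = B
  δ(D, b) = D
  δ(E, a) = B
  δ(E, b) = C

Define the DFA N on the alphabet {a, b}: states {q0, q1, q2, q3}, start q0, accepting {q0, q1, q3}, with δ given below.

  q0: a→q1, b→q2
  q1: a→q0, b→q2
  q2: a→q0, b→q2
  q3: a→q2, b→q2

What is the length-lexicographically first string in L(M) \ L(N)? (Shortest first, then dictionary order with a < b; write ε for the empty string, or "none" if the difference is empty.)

bab

The string bab is accepted by M but not by N.
No shorter string lies in the difference, and bab is the lexicographically first length-3 string in L(M) \ L(N).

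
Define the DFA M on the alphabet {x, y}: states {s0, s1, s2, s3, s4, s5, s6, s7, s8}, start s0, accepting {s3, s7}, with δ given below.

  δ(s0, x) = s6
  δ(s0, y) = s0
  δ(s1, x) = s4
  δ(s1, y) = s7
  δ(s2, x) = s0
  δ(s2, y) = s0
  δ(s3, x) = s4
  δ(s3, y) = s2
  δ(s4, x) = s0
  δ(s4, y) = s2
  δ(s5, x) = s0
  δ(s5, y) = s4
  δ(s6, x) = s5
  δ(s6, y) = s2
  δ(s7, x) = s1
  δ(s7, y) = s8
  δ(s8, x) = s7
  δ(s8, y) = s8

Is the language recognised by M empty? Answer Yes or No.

The states reachable from the start state are {s0, s2, s4, s5, s6}.
None of the accepting states {s3, s7} is reachable, so no string is accepted and L(M) = ∅.

Yes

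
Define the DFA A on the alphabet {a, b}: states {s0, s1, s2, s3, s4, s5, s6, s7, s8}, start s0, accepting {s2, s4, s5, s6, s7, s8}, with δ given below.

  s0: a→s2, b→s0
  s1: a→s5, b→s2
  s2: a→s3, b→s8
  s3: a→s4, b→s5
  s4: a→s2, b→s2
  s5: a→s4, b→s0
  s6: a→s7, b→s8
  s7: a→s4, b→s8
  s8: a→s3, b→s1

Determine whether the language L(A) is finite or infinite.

State s0 is reachable from the start and can reach an accepting state, and it lies on the cycle s0 → s0.
Traversing that cycle any number of times yields accepted strings of unbounded length, so the language is infinite.

infinite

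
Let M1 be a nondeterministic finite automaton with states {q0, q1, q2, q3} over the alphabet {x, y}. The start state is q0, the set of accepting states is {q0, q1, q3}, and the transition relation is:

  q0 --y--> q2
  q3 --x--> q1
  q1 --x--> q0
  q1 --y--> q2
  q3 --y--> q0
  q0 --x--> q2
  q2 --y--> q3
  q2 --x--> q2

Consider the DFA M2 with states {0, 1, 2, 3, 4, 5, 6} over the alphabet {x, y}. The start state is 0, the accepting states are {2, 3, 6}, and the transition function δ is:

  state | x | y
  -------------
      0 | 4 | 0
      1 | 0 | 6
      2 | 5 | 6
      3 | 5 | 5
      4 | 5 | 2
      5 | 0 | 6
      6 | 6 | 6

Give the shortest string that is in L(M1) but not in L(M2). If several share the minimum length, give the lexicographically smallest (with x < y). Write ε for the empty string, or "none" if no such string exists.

The empty string ε is accepted by M1 but not by M2.
Since ε is the unique shortest string, it is the required witness.

ε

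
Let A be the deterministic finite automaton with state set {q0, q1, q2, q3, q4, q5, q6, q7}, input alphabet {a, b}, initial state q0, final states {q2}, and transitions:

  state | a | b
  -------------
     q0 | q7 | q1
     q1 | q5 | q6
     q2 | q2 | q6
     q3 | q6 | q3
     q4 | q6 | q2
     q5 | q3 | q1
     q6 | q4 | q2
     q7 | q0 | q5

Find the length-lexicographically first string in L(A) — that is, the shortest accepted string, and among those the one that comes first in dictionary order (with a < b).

A breadth-first search from q0 reaches an accepting state first via the path q0 → q1 → q6 → q2 on input bbb.
No string of length < 3 is accepted (BFS exhausts all shorter strings without reaching an accepting state), and bbb is the lexicographically least accepting string of length 3.

bbb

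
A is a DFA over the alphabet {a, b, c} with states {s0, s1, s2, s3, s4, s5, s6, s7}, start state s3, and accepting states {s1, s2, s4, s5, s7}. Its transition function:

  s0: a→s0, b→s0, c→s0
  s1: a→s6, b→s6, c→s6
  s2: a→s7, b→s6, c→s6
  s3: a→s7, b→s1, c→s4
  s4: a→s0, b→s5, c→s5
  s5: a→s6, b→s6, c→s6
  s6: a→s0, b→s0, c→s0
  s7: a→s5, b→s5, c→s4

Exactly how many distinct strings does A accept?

The useful subgraph on states {s1, s3, s4, s5, s7} is acyclic, so L(A) is finite; the longest accepting path visits 4 useful states, giving maximum string length 3.
Counting accepting paths from s3 by length: 3 of length 1, 5 of length 2, 2 of length 3. Total 10.

10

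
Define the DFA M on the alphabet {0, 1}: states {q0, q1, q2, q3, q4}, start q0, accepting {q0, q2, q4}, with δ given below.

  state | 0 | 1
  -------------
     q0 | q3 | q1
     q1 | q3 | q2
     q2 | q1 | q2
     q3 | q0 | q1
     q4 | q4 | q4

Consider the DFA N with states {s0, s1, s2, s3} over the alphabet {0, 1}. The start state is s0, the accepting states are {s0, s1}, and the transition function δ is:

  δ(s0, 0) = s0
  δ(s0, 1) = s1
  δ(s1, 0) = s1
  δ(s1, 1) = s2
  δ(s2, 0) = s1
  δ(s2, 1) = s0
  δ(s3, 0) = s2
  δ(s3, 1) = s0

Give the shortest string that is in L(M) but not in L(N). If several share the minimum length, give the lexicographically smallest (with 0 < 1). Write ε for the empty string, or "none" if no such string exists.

The string 11 is accepted by M but not by N.
No shorter string lies in the difference, and 11 is the lexicographically first length-2 string in L(M) \ L(N).

11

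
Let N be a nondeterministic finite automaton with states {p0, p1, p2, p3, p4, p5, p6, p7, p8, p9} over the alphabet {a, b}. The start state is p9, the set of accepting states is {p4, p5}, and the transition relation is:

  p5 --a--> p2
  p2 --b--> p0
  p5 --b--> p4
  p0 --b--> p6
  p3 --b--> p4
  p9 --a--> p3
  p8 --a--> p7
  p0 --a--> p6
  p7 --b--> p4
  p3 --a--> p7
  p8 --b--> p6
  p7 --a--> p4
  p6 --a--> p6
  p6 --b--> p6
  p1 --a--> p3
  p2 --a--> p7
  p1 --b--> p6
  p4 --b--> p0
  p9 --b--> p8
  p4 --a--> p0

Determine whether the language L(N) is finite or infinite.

The useful states (reachable from p9 and able to reach an accepting state) are {p3, p4, p7, p8, p9}.
Restricted to these states the transition graph has no cycle, so every accepting path has bounded length and L is finite.

finite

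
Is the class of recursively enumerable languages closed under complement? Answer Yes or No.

If both L and its complement were r.e., running the two recognisers in parallel would decide L, so L would be recursive; but there are r.e. languages that are not recursive (e.g. the halting problem), and their complements are therefore not r.e.

No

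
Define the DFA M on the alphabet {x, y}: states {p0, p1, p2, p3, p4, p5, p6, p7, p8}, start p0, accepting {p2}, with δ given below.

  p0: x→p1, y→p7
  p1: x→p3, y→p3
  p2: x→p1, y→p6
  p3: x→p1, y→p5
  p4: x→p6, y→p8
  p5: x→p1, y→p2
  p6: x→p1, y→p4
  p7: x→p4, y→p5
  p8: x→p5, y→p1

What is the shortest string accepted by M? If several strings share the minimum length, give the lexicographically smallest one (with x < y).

yyy

A breadth-first search from p0 reaches an accepting state first via the path p0 → p7 → p5 → p2 on input yyy.
No string of length < 3 is accepted (BFS exhausts all shorter strings without reaching an accepting state), and yyy is the lexicographically least accepting string of length 3.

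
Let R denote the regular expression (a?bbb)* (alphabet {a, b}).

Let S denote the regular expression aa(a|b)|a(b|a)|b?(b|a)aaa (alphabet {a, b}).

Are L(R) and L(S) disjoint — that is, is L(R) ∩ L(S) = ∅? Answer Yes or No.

Converting the expression R to a DFA (subset construction, then merging equivalent states) gives the minimal DFA with states {r0, r1, r2, r3, r4}, start state r0, accepting states {r0} and transitions r0: a→r1, b→r2; r1: a→r3, b→r2; r2: a→r3, b→r4; r3: a→r3, b→r3; r4: a→r3, b→r0.
Converting the expression S to a DFA (subset construction, then merging equivalent states) gives the minimal DFA with states {s0, s1, s2, s3, s4, s5, s6, s7, s8, s9, s10, s11}, start state s0, accepting states {s3, s4, s7} and transitions s0: a→s1, b→s2; s1: a→s3, b→s4; s2: a→s5, b→s6; s3: a→s7, b→s4; s4: a→s8, b→s8; s5: a→s9, b→s8; s6: a→s10, b→s8; s7: a→s4, b→s8; s8: a→s8, b→s8; s9: a→s7, b→s8; s10: a→s11, b→s8; s11: a→s4, b→s8.
Exploring the product automaton R × S from the start pair (r0, s0), following both machines on each input symbol, reaches 17 state pairs: (r0, s0), (r1, s1), (r2, s2), (r3, s3), (r2, s4), (r3, s5), (r4, s6), (r3, s7), (r3, s4), (r3, s8), (r4, s8), (r3, s9), (r3, s10), (r0, s8), (r3, s11), (r1, s8), (r2, s8).
R accepts in {r0} and S accepts in {s3, s4, s7}; no reachable pair has both components accepting, so no string drives both machines to acceptance simultaneously and L(R) ∩ L(S) = ∅.
So no string is accepted by both, and the intersection is empty.

Yes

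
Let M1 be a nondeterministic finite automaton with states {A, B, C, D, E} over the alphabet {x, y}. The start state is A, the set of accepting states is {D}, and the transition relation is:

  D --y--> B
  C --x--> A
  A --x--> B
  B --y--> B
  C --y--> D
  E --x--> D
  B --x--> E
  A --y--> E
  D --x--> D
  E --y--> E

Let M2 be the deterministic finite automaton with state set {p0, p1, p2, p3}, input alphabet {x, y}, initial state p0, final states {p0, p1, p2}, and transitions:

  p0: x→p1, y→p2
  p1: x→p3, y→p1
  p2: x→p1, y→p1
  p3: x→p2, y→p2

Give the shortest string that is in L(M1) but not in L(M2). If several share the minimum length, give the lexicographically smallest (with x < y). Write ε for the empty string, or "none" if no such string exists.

yxx

The string yxx is accepted by M1 but not by M2.
No shorter string lies in the difference, and yxx is the lexicographically first length-3 string in L(M1) \ L(M2).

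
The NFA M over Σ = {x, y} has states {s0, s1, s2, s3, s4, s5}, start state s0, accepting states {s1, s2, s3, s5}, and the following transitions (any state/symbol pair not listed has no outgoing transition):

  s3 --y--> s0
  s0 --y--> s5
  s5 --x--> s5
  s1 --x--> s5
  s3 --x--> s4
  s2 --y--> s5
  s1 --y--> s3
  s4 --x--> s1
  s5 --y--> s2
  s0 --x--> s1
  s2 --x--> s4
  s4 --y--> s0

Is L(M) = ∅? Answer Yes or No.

The string x is accepted: the run s0 → s1 ends in the accepting state s1.
Since at least one string is accepted, L(M) is not empty.

No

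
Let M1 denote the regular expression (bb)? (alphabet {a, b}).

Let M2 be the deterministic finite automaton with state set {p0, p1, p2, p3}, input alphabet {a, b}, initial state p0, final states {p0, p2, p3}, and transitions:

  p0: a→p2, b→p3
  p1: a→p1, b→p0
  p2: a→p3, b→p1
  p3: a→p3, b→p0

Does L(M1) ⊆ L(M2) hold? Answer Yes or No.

Yes

Converting the expression M1 to a DFA (subset construction, then merging equivalent states) gives the minimal DFA with states {r0, r1, r2, r3}, start state r0, accepting states {r0, r3} and transitions r0: a→r1, b→r2; r1: a→r1, b→r1; r2: a→r1, b→r3; r3: a→r1, b→r1.
Exploring the product automaton M1 × M2 from the start pair (r0, p0), following both machines on each input symbol, reaches 7 state pairs: (r0, p0), (r1, p2), (r2, p3), (r1, p3), (r1, p1), (r3, p0), (r1, p0).
M1 accepts in {r0, r3} and M2 accepts in {p0, p2, p3}. The reachable pairs whose M1-component is accepting are (r0, p0), (r3, p0); in each of them the M2-component is accepting too, so the product for L(M1) \ L(M2) (M1-component accepting, M2-component rejecting) has no reachable accepting pair and the difference is empty.
Hence every string in L(M1) is also in L(M2).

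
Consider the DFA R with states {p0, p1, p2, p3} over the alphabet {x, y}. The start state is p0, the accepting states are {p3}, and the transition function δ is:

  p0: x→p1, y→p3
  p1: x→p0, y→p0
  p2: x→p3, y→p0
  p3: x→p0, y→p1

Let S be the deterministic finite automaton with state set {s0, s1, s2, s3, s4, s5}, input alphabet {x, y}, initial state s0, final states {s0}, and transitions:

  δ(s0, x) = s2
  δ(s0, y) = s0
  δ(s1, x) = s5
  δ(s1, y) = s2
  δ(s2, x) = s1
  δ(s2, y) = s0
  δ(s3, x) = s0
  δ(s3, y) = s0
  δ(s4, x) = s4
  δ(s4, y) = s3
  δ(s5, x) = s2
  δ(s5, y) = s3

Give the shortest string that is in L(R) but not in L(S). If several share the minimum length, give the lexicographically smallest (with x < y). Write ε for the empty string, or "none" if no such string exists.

xxy

The string xxy is accepted by R but not by S.
No shorter string lies in the difference, and xxy is the lexicographically first length-3 string in L(R) \ L(S).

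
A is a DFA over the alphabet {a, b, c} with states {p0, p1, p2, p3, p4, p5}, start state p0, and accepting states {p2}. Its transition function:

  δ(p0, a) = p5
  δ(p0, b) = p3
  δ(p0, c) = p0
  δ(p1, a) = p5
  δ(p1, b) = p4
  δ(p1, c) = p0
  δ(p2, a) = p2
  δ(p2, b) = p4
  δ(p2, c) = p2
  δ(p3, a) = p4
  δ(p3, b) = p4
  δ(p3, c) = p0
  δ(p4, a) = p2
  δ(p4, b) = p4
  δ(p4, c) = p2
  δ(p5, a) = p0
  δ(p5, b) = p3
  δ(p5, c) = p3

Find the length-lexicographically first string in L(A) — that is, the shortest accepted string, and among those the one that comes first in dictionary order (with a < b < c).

A breadth-first search from p0 reaches an accepting state first via the path p0 → p3 → p4 → p2 on input baa.
No string of length < 3 is accepted (BFS exhausts all shorter strings without reaching an accepting state), and baa is the lexicographically least accepting string of length 3.

baa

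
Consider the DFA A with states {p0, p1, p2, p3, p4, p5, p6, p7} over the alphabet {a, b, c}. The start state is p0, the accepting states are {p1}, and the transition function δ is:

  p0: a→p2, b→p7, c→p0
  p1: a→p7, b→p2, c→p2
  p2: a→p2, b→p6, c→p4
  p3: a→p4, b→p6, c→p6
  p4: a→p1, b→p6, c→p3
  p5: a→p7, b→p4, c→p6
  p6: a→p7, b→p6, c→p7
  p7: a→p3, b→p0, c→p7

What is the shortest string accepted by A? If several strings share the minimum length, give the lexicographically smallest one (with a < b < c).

A breadth-first search from p0 reaches an accepting state first via the path p0 → p2 → p4 → p1 on input aca.
No string of length < 3 is accepted (BFS exhausts all shorter strings without reaching an accepting state), and aca is the lexicographically least accepting string of length 3.

aca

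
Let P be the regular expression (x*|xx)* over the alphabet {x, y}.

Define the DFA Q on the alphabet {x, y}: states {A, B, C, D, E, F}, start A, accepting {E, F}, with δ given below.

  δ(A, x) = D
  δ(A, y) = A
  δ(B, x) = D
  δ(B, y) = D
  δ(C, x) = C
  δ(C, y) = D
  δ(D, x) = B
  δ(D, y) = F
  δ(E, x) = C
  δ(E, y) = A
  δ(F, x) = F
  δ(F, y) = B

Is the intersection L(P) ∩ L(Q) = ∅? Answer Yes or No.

Yes

Converting the expression P to a DFA (subset construction, then merging equivalent states) gives the minimal DFA with states {p0, p1}, start state p0, accepting states {p0} and transitions p0: x→p0, y→p1; p1: x→p1, y→p1.
Exploring the product automaton P × Q from the start pair (p0, A), following both machines on each input symbol, reaches 7 state pairs: (p0, A), (p0, D), (p1, A), (p0, B), (p1, F), (p1, D), (p1, B).
P accepts in {p0} and Q accepts in {E, F}; no reachable pair has both components accepting, so no string drives both machines to acceptance simultaneously and L(P) ∩ L(Q) = ∅.
So no string is accepted by both, and the intersection is empty.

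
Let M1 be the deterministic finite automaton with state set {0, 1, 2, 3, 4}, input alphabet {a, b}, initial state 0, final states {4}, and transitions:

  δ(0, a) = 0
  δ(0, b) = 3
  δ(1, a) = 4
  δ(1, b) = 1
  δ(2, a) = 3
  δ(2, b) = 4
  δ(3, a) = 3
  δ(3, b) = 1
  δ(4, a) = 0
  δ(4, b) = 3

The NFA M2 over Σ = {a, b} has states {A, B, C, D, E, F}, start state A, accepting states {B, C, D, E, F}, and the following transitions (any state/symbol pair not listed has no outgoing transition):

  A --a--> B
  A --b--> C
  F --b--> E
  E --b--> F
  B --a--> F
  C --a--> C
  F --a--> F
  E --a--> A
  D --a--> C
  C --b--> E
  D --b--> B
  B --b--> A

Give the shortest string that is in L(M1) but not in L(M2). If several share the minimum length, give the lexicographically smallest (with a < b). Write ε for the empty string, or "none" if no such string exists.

bba

The string bba is accepted by M1 but not by M2.
No shorter string lies in the difference, and bba is the lexicographically first length-3 string in L(M1) \ L(M2).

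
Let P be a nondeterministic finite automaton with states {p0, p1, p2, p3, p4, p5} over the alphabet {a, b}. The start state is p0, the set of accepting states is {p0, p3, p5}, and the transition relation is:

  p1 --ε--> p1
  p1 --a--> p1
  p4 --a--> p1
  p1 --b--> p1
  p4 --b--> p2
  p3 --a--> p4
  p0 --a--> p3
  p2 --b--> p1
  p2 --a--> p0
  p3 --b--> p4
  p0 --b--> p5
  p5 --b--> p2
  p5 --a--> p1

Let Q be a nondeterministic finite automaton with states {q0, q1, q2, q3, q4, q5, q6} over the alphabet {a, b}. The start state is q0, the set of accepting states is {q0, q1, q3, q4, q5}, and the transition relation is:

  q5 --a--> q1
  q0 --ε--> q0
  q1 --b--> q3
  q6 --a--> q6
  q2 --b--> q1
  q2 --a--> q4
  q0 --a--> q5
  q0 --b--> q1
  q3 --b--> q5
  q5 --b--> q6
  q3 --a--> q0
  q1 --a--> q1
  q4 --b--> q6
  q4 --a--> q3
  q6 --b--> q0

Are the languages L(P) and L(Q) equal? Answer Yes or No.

The string abbab is accepted by P but rejected by Q.
So L(P) ≠ L(Q).

No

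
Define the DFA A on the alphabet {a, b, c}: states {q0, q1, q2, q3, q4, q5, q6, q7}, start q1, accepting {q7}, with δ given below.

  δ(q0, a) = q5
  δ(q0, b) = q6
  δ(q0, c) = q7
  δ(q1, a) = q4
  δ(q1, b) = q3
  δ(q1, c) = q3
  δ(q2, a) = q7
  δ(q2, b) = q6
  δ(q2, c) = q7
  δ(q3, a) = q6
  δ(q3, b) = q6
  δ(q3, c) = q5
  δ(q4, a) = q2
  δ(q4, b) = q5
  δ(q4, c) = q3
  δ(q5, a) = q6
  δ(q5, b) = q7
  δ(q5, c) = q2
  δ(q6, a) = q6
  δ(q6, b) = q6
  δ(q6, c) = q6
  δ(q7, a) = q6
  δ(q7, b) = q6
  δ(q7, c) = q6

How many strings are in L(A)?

The useful subgraph on states {q1, q2, q3, q4, q5, q7} is acyclic, so L(A) is finite; the longest accepting path visits 6 useful states, giving maximum string length 5.
Counting accepting paths from q1 by length: 5 of length 3, 7 of length 4, 2 of length 5. Total 14.

14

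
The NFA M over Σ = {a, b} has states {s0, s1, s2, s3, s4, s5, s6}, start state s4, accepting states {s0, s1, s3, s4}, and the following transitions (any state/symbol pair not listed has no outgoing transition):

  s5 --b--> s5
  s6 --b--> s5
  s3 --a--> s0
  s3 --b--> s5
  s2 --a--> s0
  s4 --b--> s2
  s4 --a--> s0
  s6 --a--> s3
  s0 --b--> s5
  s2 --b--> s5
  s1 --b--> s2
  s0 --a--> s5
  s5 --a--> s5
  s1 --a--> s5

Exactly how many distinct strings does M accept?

The useful subgraph on states {s0, s2, s4} is acyclic, so L(M) is finite; the longest accepting path visits 3 useful states, giving maximum string length 2.
Counting accepting paths from s4 by length: 1 of length 0, 1 of length 1, 1 of length 2. Total 3.

3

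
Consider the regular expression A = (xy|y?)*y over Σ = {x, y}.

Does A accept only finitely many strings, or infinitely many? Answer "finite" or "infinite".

The expression contains a Kleene star applied to a subexpression that matches at least one nonempty string, so it matches strings of unbounded length.
Hence L(A) is infinite.

infinite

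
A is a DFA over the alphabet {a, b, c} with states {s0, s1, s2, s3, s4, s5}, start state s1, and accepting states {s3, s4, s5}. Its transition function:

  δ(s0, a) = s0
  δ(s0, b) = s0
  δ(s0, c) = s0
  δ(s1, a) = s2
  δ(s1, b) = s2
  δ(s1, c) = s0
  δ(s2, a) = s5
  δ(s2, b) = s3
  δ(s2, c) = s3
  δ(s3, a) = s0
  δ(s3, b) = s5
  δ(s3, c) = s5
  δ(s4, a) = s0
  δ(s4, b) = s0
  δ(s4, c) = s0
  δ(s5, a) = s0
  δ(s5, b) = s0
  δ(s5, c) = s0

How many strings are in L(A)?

14

The useful subgraph on states {s1, s2, s3, s5} is acyclic, so L(A) is finite; the longest accepting path visits 4 useful states, giving maximum string length 3.
Counting accepting paths from s1 by length: 6 of length 2, 8 of length 3. Total 14.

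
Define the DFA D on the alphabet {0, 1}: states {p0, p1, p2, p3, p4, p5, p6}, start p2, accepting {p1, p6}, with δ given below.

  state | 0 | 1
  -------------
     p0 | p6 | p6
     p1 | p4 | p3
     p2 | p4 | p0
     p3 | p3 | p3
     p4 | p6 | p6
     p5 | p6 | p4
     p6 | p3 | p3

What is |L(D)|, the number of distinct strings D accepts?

4

The useful subgraph on states {p0, p2, p4, p6} is acyclic, so L(D) is finite; the longest accepting path visits 3 useful states, giving maximum string length 2.
Counting accepting paths from p2 by length: 4 of length 2. Total 4.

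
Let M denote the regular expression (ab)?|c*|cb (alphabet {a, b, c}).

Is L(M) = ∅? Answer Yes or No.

No

The empty string ε matches the expression, so it belongs to L(M).
Since L(M) contains at least one string, it is not empty.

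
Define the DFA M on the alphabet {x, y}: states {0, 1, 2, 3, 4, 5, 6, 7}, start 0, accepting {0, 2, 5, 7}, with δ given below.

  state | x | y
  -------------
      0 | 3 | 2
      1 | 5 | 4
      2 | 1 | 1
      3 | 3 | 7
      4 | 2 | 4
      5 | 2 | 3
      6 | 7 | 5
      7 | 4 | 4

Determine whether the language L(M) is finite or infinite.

infinite

State 2 is reachable from the start and can reach an accepting state, and it lies on the cycle 2 → 1 → 4 → 2.
Traversing that cycle any number of times yields accepted strings of unbounded length, so the language is infinite.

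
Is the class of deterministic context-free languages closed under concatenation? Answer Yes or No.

Take L₁ = {ε, c} (finite, hence regular and DCFL) and L₂ = {c aⁿbⁿ : n≥0} ∪ {cc aⁿb²ⁿ : n≥0} (a DCFL: the number of leading c's tells the DPDA whether to pop one stack symbol per b or per two b's). Then L₁L₂ ∩ cca⁺b* = {cc aⁿbⁿ : n≥1} ∪ {cc aⁿb²ⁿ : n≥1}. If L₁L₂ were a DCFL, so would be this intersection with a regular set, and a DPDA for it started from its configuration after reading cc would accept {aⁿbⁿ : n≥1} ∪ {aⁿb²ⁿ : n≥1}, which no deterministic PDA accepts (a DPDA for it would have a single run on aⁿb²ⁿ, accepting after the prefix aⁿbⁿ and accepting again after n more b's; an ordinary PDA that simulates it on a's and b's and, at any moment when it is accepting, may switch to reading only a fresh letter d while feeding each d to the simulation as a b, would accept aⁱbʲdᵏ (k≥1) exactly when both aⁱbʲ and aⁱbʲ⁺ᵏ are in the language, i.e. its language intersected with the regular set a*b*d⁺ would be exactly {aⁿbⁿdⁿ : n≥1} — impossible, since context-free languages are closed under intersection with regular sets and {aⁿbⁿdⁿ} is not context-free). Hence L₁L₂ is not a DCFL.

No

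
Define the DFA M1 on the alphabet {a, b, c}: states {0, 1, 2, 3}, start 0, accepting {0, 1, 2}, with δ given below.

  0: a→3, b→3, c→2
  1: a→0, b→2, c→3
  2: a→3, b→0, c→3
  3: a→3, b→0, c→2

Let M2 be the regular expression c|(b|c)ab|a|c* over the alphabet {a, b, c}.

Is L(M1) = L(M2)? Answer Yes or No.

No

The string ab is accepted by M1 but rejected by M2.
So L(M1) ≠ L(M2).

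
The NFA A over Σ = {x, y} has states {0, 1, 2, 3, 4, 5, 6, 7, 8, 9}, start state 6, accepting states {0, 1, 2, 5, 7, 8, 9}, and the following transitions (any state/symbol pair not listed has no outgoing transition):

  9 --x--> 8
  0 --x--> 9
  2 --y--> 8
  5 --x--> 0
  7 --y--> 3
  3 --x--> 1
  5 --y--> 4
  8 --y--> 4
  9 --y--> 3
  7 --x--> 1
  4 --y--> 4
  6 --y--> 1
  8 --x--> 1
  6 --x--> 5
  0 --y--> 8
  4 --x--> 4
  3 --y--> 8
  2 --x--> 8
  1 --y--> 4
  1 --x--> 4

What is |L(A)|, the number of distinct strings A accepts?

The useful subgraph on states {0, 1, 3, 5, 6, 8, 9} is acyclic, so L(A) is finite; the longest accepting path visits 7 useful states, giving maximum string length 6.
Counting accepting paths from 6 by length: 2 of length 1, 1 of length 2, 2 of length 3, 2 of length 4, 3 of length 5, 1 of length 6. Total 11.

11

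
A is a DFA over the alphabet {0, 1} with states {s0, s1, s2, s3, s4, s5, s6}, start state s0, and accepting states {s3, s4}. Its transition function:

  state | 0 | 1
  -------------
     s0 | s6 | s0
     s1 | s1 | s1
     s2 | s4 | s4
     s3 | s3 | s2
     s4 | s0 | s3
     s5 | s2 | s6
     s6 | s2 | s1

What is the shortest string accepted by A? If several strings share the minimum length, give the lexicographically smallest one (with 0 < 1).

A breadth-first search from s0 reaches an accepting state first via the path s0 → s6 → s2 → s4 on input 000.
No string of length < 3 is accepted (BFS exhausts all shorter strings without reaching an accepting state), and 000 is the lexicographically least accepting string of length 3.

000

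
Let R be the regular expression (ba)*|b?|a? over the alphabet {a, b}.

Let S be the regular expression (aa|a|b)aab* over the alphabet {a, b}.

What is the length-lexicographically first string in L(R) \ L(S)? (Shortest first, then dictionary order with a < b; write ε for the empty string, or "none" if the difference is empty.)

ε

The empty string ε is accepted by R but not by S.
Since ε is the unique shortest string, it is the required witness.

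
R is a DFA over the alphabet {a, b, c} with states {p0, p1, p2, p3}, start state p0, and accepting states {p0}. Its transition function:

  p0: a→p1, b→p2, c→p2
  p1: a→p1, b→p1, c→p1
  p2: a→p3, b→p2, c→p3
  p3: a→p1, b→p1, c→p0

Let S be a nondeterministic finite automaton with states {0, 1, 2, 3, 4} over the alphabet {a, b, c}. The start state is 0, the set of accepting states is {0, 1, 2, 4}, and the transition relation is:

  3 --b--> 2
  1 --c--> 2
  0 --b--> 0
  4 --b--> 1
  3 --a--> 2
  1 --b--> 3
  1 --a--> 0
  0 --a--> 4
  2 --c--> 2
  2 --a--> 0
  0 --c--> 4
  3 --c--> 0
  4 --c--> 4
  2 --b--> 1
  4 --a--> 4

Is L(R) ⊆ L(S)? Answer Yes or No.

Exploring the product automaton R × S from the start pair (p0, 0), following both machines on each input symbol, reaches 16 state pairs: (p0, 0), (p1, 4), (p2, 0), (p2, 4), (p1, 1), (p3, 4), (p2, 1), (p1, 0), (p1, 3), (p1, 2), (p0, 4), (p3, 0), (p2, 3), (p3, 2), (p2, 2), (p0, 2).
R accepts in {p0} and S accepts in {0, 1, 2, 4}. The reachable pairs whose R-component is accepting are (p0, 0), (p0, 4), (p0, 2); in each of them the S-component is accepting too, so the product for L(R) \ L(S) (R-component accepting, S-component rejecting) has no reachable accepting pair and the difference is empty.
Hence every string in L(R) is also in L(S).

Yes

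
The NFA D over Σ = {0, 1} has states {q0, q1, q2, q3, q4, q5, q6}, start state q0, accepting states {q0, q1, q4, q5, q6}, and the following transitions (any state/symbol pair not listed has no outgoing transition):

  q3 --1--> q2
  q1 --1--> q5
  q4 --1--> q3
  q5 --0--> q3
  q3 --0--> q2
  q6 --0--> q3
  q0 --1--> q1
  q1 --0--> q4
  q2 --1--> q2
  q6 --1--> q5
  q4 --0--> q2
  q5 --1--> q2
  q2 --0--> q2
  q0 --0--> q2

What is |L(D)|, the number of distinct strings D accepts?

4

The useful subgraph on states {q0, q1, q4, q5} is acyclic, so L(D) is finite; the longest accepting path visits 3 useful states, giving maximum string length 2.
Counting accepting paths from q0 by length: 1 of length 0, 1 of length 1, 2 of length 2. Total 4.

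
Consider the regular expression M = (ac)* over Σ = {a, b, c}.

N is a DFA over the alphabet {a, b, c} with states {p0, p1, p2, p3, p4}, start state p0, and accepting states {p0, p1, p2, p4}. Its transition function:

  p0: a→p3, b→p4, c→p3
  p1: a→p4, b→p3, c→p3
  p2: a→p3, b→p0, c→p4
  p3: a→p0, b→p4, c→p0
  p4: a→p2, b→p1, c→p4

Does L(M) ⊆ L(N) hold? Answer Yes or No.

Yes

Converting the expression M to a DFA (subset construction, then merging equivalent states) gives the minimal DFA with states {m0, m1, m2}, start state m0, accepting states {m0} and transitions m0: a→m1, b→m2, c→m2; m1: a→m2, b→m2, c→m0; m2: a→m2, b→m2, c→m2.
Exploring the product automaton M × N from the start pair (m0, p0), following both machines on each input symbol, reaches 7 state pairs: (m0, p0), (m1, p3), (m2, p4), (m2, p3), (m2, p0), (m2, p2), (m2, p1).
M accepts in {m0} and N accepts in {p0, p1, p2, p4}. The reachable pairs whose M-component is accepting are (m0, p0); in each of them the N-component is accepting too, so the product for L(M) \ L(N) (M-component accepting, N-component rejecting) has no reachable accepting pair and the difference is empty.
Hence every string in L(M) is also in L(N).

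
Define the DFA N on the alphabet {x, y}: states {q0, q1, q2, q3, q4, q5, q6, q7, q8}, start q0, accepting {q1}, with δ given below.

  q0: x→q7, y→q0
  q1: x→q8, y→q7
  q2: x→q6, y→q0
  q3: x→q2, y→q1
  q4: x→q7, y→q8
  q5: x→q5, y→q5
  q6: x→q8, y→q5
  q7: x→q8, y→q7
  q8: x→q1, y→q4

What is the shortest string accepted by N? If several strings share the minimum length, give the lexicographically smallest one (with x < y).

A breadth-first search from q0 reaches an accepting state first via the path q0 → q7 → q8 → q1 on input xxx.
No string of length < 3 is accepted (BFS exhausts all shorter strings without reaching an accepting state), and xxx is the lexicographically least accepting string of length 3.

xxx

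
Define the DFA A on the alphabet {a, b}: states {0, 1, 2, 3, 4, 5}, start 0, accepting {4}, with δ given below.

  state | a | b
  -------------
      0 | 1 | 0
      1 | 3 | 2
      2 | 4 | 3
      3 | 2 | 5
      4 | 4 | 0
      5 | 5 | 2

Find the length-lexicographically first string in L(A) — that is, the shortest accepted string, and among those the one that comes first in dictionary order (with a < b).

A breadth-first search from 0 reaches an accepting state first via the path 0 → 1 → 2 → 4 on input aba.
No string of length < 3 is accepted (BFS exhausts all shorter strings without reaching an accepting state), and aba is the lexicographically least accepting string of length 3.

aba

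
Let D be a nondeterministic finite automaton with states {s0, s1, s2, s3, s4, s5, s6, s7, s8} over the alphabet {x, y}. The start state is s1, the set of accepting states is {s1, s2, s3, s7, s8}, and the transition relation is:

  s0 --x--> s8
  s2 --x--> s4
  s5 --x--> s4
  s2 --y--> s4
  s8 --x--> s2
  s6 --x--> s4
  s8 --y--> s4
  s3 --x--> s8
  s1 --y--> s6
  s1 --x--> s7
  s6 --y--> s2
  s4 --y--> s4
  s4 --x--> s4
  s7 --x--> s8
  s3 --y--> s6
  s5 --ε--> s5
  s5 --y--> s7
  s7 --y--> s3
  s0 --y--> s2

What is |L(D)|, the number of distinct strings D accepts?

The useful subgraph on states {s1, s2, s3, s6, s7, s8} is acyclic, so L(D) is finite; the longest accepting path visits 5 useful states, giving maximum string length 4.
Counting accepting paths from s1 by length: 1 of length 0, 1 of length 1, 3 of length 2, 2 of length 3, 2 of length 4. Total 9.

9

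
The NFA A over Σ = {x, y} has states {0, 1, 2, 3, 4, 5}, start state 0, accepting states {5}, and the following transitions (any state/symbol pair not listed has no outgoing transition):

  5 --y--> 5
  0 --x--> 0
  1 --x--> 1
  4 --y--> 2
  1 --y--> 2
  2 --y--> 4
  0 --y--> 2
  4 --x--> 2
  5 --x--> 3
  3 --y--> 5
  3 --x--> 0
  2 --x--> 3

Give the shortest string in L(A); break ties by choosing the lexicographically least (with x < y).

A breadth-first search from 0 reaches an accepting state first via the path 0 → 2 → 3 → 5 on input yxy.
No string of length < 3 is accepted (BFS exhausts all shorter strings without reaching an accepting state), and yxy is the lexicographically least accepting string of length 3.

yxy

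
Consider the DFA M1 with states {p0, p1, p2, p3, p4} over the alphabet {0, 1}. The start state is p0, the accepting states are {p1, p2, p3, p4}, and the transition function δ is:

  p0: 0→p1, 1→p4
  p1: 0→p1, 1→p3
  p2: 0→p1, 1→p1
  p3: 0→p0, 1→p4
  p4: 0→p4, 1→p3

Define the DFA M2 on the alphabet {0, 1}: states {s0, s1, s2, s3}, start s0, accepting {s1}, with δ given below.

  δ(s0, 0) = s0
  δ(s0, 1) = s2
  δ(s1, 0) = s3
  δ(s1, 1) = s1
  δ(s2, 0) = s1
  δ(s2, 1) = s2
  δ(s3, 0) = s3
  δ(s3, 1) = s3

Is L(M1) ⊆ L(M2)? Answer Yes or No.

The string 0 is in L(M1) but not in L(M2).
So L(M1) ⊄ L(M2).

No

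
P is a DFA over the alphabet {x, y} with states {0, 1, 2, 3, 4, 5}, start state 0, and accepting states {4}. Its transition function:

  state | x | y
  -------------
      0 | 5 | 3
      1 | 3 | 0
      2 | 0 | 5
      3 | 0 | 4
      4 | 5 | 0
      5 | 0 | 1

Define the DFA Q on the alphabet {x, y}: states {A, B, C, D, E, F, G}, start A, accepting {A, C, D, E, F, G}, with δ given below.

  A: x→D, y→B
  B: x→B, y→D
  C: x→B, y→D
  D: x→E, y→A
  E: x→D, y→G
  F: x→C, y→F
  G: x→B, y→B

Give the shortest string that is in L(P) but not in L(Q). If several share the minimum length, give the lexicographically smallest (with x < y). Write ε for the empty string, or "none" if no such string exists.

xxyy

The string xxyy is accepted by P but not by Q.
No shorter string lies in the difference, and xxyy is the lexicographically first length-4 string in L(P) \ L(Q).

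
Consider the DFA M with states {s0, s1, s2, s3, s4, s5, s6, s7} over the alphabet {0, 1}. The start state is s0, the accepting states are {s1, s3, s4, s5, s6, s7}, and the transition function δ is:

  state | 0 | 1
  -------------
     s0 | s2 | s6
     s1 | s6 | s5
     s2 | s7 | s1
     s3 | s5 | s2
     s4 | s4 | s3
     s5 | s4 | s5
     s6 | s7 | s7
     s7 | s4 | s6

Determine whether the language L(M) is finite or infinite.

State s2 is reachable from the start and can reach an accepting state, and it lies on the cycle s2 → s1 → s5 → s4 → s3 → s2.
Traversing that cycle any number of times yields accepted strings of unbounded length, so the language is infinite.

infinite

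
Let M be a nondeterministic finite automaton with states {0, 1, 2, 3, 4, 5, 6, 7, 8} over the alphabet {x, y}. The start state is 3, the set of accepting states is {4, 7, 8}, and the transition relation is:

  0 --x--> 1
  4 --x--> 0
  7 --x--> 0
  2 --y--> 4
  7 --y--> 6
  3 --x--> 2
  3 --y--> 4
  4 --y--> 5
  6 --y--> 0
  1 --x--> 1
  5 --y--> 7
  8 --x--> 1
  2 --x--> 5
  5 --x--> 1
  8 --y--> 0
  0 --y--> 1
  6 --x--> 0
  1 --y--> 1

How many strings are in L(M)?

The useful subgraph on states {2, 3, 4, 5, 7} is acyclic, so L(M) is finite; the longest accepting path visits 5 useful states, giving maximum string length 4.
Counting accepting paths from 3 by length: 1 of length 1, 1 of length 2, 2 of length 3, 1 of length 4. Total 5.

5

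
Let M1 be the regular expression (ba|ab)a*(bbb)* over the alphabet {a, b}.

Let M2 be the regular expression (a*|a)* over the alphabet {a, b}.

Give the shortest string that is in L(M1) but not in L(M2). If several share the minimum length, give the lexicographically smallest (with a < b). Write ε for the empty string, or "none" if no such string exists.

The string ab is accepted by M1 but not by M2.
No shorter string lies in the difference, and ab is the lexicographically first length-2 string in L(M1) \ L(M2).

ab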